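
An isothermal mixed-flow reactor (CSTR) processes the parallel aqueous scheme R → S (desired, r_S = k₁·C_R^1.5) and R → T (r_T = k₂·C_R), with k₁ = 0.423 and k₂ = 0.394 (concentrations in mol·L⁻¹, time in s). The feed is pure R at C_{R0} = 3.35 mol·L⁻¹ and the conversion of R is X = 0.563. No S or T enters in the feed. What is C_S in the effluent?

Exit C_R = C_{R0}(1−X) = 3.35×0.437 = 1.464 mol·L⁻¹.
In a CSTR the entire volume is at exit conditions, so r_S = 0.423×1.464^1.5 = 0.7493 and r_T = 0.394×1.464 = 0.5768.
Fraction of consumed R going to S: r_S/(r_S+r_T) = 0.5650.
C_S = 0.5650·C_{R0}·X = 0.5650×3.35×0.563 = 1.07 mol·L⁻¹.

1.07 mol·L⁻¹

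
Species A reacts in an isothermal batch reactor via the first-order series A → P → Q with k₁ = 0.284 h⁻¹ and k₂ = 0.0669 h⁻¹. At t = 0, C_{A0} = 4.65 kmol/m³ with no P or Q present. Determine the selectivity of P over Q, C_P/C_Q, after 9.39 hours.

For first-order series with pure A initially, C_P(t) = k₁C_{A0}/(k₂−k₁)·(e^(−k₁t) − e^(−k₂t)).
e^(−k₁t) = e^(−0.284×9.39) = e^(−2.667) = 0.06948; e^(−k₂t) = e^(−0.6282) = 0.5336.
C_P = 0.284×4.65/(0.0669−0.284) × (0.06948−0.5336) = (-6.083)×(-0.4641) = 2.823 kmol/m³.
C_A = C_{A0}e^(−k₁t) = 0.3231 kmol/m³, so C_Q = C_{A0}−C_A−C_P = 1.504 kmol/m³; C_P/C_Q = 1.88.

1.88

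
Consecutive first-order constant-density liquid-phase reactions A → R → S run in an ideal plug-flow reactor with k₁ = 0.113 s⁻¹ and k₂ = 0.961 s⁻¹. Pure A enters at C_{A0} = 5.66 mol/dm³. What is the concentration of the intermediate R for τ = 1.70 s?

0.475 mol/dm³

The intermediate concentration in a first-order A→B→C sequence is C_R = k₁C_{A0}(e^(−k₁τ) − e^(−k₂τ))/(k₂−k₁).
e^(−k₁τ) = e^(−0.113×1.70) = e^(−0.1921) = 0.8252; e^(−k₂τ) = e^(−1.634) = 0.1952.
C_R = 0.113×5.66/(0.961−0.113) × (0.8252−0.1952) = 0.7542×0.6300 = 0.4752 mol/dm³.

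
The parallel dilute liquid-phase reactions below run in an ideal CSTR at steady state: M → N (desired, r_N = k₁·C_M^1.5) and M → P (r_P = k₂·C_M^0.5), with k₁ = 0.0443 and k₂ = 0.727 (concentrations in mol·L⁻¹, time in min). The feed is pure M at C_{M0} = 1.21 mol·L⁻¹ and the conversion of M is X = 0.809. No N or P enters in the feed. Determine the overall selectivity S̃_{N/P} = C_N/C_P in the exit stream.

0.0141

Exit C_M = C_{M0}(1−X) = 1.21×0.191 = 0.2311 mol·L⁻¹.
Rates in a CSTR are evaluated at the outlet concentration: r_N = 0.0443×0.2311^1.5 = 0.004922, r_P = 0.727×0.2311^0.5 = 0.3495.
Overall selectivity = C_N/C_P = r_Nτ/(r_Pτ) = r_N/r_P = 0.0141.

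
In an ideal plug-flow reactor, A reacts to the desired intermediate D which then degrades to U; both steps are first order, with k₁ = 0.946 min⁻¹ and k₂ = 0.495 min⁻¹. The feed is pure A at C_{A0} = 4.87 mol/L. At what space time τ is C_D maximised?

For first-order series the maximum of C_D occurs at τ_opt = ln(k₂/k₁)/(k₂−k₁).
= ln(0.495/0.946)/(0.495−0.946) = ln(0.5233)/-0.4510 = -0.6477/-0.4510 = 1.44 min.

1.44 min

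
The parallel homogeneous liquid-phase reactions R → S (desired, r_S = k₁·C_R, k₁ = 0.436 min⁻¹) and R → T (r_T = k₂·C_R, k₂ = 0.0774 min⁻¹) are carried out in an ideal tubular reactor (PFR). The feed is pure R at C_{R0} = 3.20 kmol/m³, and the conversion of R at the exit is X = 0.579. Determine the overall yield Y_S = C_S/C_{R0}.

C_R = C_{R0}(1−X) = 1.347 kmol/m³.
Both paths are first order in R, so the instantaneous fraction to S is constant: dC_S/d(−C_R) = k₁/(k₁+k₂) = 0.8492.
C_S = 0.8492·(C_{R0}−C_R) = 0.8492×1.853 = 1.57 kmol/m³.
Y_S = C_S/C_{R0} = 1.573/3.20 = 0.492.

0.492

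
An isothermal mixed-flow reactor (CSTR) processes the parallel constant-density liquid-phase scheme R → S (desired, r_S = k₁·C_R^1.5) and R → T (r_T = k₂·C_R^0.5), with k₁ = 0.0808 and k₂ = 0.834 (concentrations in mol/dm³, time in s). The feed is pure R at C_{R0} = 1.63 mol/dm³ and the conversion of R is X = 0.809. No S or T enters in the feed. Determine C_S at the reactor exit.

Exit C_R = C_{R0}(1−X) = 1.63×0.191 = 0.3113 mol/dm³.
Rates in a CSTR are evaluated at the outlet concentration: r_S = 0.0808×0.3113^1.5 = 0.01404, r_T = 0.834×0.3113^0.5 = 0.4653.
Fraction of consumed R going to S: r_S/(r_S+r_T) = 0.02928.
C_S = 0.02928·C_{R0}·X = 0.02928×1.63×0.809 = 0.0386 mol/dm³.

0.0386 mol/dm³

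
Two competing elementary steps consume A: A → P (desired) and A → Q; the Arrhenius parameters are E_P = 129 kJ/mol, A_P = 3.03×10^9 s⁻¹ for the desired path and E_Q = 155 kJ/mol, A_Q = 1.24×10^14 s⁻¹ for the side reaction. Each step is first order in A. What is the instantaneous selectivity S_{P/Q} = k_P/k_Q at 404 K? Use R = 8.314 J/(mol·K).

k_P/k_Q = (A_P/A_Q)·exp[−(E_P−E_Q)/(RT)] = (A_P/A_Q)·exp[(E_Q−E_P)/(RT)].
(E_Q−E_P)/(RT) = (155−129)×10³/(8.314×404) = 26000/3359 = 7.741.
k_P/k_Q = (3.03×10^9/1.24×10^14)·exp(7.741) = 2.444×10^-5 × 2300 = 0.0562.

0.0562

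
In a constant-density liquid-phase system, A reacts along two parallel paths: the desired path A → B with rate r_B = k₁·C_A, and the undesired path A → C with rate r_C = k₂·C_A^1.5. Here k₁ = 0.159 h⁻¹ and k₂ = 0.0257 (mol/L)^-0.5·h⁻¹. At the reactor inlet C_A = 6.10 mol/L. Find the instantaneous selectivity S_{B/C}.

S_{B/C} = r_B/r_C = (k₁·C_A)/(k₂·C_A^1.5) = (k₁/k₂)·C_A^-0.5.
= (0.159×6.100) / (0.0257×6.100^1.5) = 0.9699/0.3872 = 2.50.
The undesired path is higher order in A, so low C_A (CSTR or dilute feed) favours B.

2.50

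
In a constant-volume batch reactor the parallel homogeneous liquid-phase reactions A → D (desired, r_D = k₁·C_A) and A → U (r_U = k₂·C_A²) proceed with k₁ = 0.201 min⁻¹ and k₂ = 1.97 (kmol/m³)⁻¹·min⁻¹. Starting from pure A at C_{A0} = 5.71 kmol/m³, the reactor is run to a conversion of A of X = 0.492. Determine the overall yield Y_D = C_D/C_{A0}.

0.0118

C_A = C_{A0}(1−X) = 2.901 kmol/m³.
Along a PFR/batch, dC_D/dC_A = −r_D/(r_D+r_U) = −k₁/(k₁+k₂·C_A).
Integrating from C_{A0} to C_A: C_D = (0.201/1.97)·ln[(0.201+1.97·5.71)/(0.201+1.97·2.90)] = 0.1020·ln(11.45/5.915) = 0.06738 kmol/m³.
Y_D = C_D/C_{A0} = 0.06738/5.71 = 0.0118.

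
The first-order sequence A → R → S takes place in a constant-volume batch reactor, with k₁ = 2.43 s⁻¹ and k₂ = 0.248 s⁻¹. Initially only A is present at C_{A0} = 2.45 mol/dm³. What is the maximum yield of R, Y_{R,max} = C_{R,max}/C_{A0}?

0.772

At the optimum, C_{R,max}/C_{A0} = (k₁/k₂)^[k₂/(k₂−k₁)].
= (2.43/0.248)^(0.248/(0.248−2.43)) = (9.798)^(-0.1137) = 0.7715.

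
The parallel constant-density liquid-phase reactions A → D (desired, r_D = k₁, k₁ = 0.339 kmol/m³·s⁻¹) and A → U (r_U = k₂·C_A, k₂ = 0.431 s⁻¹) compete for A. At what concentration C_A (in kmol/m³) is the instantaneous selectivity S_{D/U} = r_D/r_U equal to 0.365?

S_{D/U} = (k₁/k₂)·C_A⁻¹ ⇒ C_A = (S·k₂/k₁)^(-1).
= (0.365×0.431/0.339)^(-1) = (0.4641)^(-1) = 2.15 kmol/m³.

2.15 kmol/m³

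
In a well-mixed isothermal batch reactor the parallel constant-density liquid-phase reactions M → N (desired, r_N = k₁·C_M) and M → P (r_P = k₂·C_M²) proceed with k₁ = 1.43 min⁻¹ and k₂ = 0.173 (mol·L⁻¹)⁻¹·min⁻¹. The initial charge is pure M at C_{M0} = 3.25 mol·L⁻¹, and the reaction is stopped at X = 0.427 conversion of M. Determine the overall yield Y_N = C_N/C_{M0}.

C_M = C_{M0}(1−X) = 1.862 mol·L⁻¹.
Along a PFR/batch, dC_N/dC_M = −r_N/(r_N+r_P) = −k₁/(k₁+k₂·C_M).
Integrating from C_{M0} to C_M: C_N = (1.43/0.173)·ln[(1.43+0.173·3.25)/(1.43+0.173·1.86)] = 8.266·ln(1.992/1.752) = 1.061 mol·L⁻¹.
Y_N = C_N/C_{M0} = 1.061/3.25 = 0.327.

0.327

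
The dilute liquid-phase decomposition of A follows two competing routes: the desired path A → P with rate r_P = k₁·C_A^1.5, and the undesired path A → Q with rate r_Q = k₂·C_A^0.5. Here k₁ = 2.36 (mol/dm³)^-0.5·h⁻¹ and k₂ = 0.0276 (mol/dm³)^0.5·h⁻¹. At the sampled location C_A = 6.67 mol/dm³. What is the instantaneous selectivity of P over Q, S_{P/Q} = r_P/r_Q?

570

S_{P/Q} = r_P/r_Q = (k₁·C_A^1.5)/(k₂·C_A^0.5) = (k₁/k₂)·C_A.
= (2.36×6.670^1.5) / (0.0276×6.670^0.5) = 40.65/0.07128 = 570.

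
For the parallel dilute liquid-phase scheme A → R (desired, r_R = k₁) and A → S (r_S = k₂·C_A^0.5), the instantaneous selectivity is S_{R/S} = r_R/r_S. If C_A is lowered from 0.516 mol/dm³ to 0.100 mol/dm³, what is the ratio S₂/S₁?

2.27

S_{R/S} = (k₁/k₂)·C_A^-0.5, so S₂/S₁ = (C_{A,2}/C_{A,1})^-0.5.
= (0.100/0.516)^(-0.5) = (0.1938)^(-0.5) = 2.27.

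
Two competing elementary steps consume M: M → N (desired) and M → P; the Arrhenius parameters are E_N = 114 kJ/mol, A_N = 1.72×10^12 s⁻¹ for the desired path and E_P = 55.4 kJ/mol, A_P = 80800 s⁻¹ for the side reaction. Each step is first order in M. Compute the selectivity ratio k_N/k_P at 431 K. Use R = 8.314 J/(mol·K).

1.68

With equal orders, S_{N/P} = k_N/k_P = (A_N/A_P)·exp[(E_P−E_N)/(RT)].
(E_P−E_N)/(RT) = (55.4−114)×10³/(8.314×431) = -58600/3583 = -16.35.
k_N/k_P = (1.72×10^12/80800)·exp(-16.35) = 2.129×10^7 × 7.903×10^-8 = 1.68.
Since E_N > E_P, raising the temperature improves selectivity toward N.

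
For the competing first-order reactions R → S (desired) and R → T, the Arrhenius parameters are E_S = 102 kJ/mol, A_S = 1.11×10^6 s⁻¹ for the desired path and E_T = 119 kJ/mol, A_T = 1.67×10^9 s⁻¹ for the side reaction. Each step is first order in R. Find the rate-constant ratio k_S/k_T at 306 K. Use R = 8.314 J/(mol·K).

0.530

k_S/k_T = (A_S/A_T)·exp[−(E_S−E_T)/(RT)] = (A_S/A_T)·exp[(E_T−E_S)/(RT)].
(E_T−E_S)/(RT) = (119−102)×10³/(8.314×306) = 17000/2544 = 6.682.
k_S/k_T = (1.11×10^6/1.67×10^9)·exp(6.682) = 6.647×10^-4 × 798.0 = 0.530.
Since E_S < E_T, lowering the temperature improves selectivity toward S.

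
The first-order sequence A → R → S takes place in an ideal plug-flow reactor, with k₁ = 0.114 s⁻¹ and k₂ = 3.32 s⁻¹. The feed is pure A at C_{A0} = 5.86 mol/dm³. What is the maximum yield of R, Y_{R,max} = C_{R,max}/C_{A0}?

For a first-order series the maximum intermediate yield is C_{R,max}/C_{A0} = (k₁/k₂)^[k₂/(k₂−k₁)].
= (0.114/3.32)^(3.32/(3.32−0.114)) = (0.03434)^(1.036) = 0.03046.

0.0305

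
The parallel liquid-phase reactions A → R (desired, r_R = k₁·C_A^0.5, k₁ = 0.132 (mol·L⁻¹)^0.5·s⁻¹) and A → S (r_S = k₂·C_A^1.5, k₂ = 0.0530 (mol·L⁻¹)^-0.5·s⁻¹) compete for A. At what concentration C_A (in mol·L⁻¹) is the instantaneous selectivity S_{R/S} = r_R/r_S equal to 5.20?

0.479 mol·L⁻¹

S_{R/S} = (k₁/k₂)·C_A⁻¹ ⇒ C_A = (S·k₂/k₁)^(-1).
= (5.20×0.0530/0.132)^(-1) = (2.088)^(-1) = 0.479 mol·L⁻¹.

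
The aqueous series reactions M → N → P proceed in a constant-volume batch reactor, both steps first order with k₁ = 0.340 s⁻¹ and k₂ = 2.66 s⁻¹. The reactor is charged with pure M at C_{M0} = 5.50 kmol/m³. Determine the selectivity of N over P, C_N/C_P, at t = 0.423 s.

For first-order series with pure M initially, C_N(t) = k₁C_{M0}/(k₂−k₁)·(e^(−k₁t) − e^(−k₂t)).
e^(−k₁t) = e^(−0.340×0.423) = e^(−0.1438) = 0.8660; e^(−k₂t) = e^(−1.125) = 0.3246.
C_N = 0.340×5.50/(2.66−0.340) × (0.8660−0.3246) = 0.8060×0.5414 = 0.4364 kmol/m³.
C_M = C_{M0}e^(−k₁t) = 4.763 kmol/m³, so C_P = C_{M0}−C_M−C_N = 0.3003 kmol/m³; C_N/C_P = 1.45.

1.45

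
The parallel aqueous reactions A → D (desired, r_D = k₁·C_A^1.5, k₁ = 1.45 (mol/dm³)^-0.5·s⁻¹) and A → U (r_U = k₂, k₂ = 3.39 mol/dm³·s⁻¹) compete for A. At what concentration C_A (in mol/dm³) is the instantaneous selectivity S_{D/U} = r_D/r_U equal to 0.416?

0.982 mol/dm³

S_{D/U} = (k₁/k₂)·C_A^1.5 ⇒ C_A = (S·k₂/k₁)^(1/1.5).
= (0.416×3.39/1.45)^(0.6667) = (0.9726)^(0.6667) = 0.982 mol/dm³.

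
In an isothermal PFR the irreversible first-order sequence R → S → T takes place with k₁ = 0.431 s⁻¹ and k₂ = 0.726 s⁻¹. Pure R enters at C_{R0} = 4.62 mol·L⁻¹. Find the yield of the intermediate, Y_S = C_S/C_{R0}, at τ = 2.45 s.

0.262

Solving the coupled first-order balances gives C_S(τ) = [k₁/(k₂−k₁)]·C_{R0}·(e^(−k₁τ) − e^(−k₂τ)).
e^(−k₁τ) = e^(−0.431×2.45) = e^(−1.056) = 0.3479; e^(−k₂τ) = e^(−1.779) = 0.1689.
C_S = 0.431×4.62/(0.726−0.431) × (0.3479−0.1689) = 6.750×0.1790 = 1.208 mol·L⁻¹.
Y_S = C_S/C_{R0} = 1.208/4.62 = 0.262.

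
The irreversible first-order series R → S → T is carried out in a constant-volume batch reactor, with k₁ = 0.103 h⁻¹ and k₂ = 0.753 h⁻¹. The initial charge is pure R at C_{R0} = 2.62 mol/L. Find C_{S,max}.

Evaluating C_S at t_opt = ln(k₂/k₁)/(k₂−k₁) gives C_{S,max}/C_{R0} = (k₁/k₂)^[k₂/(k₂−k₁)].
= (0.103/0.753)^(0.753/(0.753−0.103)) = (0.1368)^(1.158) = 0.09980.
C_{S,max} = 0.09980×2.62 = 0.261 mol/L.

0.261 mol/L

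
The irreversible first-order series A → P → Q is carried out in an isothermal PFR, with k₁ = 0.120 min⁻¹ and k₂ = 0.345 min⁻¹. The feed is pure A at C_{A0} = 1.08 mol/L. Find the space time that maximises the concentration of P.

4.69 min

For first-order series the maximum of C_P occurs at τ_opt = ln(k₂/k₁)/(k₂−k₁).
= ln(0.345/0.120)/(0.345−0.120) = ln(2.875)/0.2250 = 1.056/0.2250 = 4.69 min.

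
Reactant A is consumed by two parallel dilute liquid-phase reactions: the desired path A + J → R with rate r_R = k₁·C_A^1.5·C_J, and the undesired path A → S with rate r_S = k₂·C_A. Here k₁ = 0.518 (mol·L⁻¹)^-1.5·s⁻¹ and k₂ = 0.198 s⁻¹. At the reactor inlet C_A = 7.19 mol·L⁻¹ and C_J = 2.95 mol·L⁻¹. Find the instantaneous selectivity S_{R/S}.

S_{R/S} = r_R/r_S = (k₁·C_A^1.5·C_J)/(k₂·C_A) = (k₁/k₂)·C_A^0.5·C_J.
= (0.518×7.190^1.5×2.950) / (0.198×7.190) = 29.46/1.424 = 20.7.

20.7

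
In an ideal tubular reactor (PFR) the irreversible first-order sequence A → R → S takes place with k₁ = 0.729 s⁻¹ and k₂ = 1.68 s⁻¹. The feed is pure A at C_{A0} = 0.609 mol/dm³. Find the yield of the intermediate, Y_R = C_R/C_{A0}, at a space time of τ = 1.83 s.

Solving the coupled first-order balances gives C_R(τ) = [k₁/(k₂−k₁)]·C_{A0}·(e^(−k₁τ) − e^(−k₂τ)).
e^(−k₁τ) = e^(−0.729×1.83) = e^(−1.334) = 0.2634; e^(−k₂τ) = e^(−3.074) = 0.04622.
C_R = 0.729×0.609/(1.68−0.729) × (0.2634−0.04622) = 0.4668×0.2172 = 0.1014 mol/dm³.
Y_R = C_R/C_{A0} = 0.1014/0.609 = 0.166.

0.166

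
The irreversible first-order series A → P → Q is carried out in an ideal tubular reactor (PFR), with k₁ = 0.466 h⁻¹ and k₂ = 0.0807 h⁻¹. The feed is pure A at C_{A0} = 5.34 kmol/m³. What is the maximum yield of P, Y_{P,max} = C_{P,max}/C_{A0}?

0.693

For a first-order series the maximum intermediate yield is C_{P,max}/C_{A0} = (k₁/k₂)^[k₂/(k₂−k₁)].
= (0.466/0.0807)^(0.0807/(0.0807−0.466)) = (5.774)^(-0.2094) = 0.6926.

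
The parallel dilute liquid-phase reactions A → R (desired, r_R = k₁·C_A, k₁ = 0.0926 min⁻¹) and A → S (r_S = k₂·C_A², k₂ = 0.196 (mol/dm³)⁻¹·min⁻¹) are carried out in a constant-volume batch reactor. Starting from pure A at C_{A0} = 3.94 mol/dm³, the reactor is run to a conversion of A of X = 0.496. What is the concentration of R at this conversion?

C_A = C_{A0}(1−X) = 1.986 mol/dm³.
Along a PFR/batch, dC_R/dC_A = −r_R/(r_R+r_S) = −k₁/(k₁+k₂·C_A).
Integrating from C_{A0} to C_A: C_R = (0.0926/0.196)·ln[(0.0926+0.196·3.94)/(0.0926+0.196·1.99)] = 0.4724·ln(0.8648/0.4818) = 0.2764 mol/dm³.

0.276 mol/dm³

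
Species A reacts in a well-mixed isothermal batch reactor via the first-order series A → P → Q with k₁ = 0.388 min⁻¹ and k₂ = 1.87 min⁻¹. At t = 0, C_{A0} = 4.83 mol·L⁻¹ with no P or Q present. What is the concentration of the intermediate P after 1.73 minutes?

0.597 mol·L⁻¹

The intermediate concentration in a first-order A→B→C sequence is C_P = k₁C_{A0}(e^(−k₁t) − e^(−k₂t))/(k₂−k₁).
e^(−k₁t) = e^(−0.388×1.73) = e^(−0.6712) = 0.5111; e^(−k₂t) = e^(−3.235) = 0.03936.
C_P = 0.388×4.83/(1.87−0.388) × (0.5111−0.03936) = 1.265×0.4717 = 0.5965 mol·L⁻¹.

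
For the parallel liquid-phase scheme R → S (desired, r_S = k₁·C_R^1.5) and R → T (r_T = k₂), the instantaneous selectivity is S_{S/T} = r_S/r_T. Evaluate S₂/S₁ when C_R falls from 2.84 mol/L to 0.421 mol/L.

S_{S/T} = (k₁/k₂)·C_R^1.5, so S₂/S₁ = (C_{R,2}/C_{R,1})^1.5.
= (0.421/2.84)^1.5 = (0.1482)^1.5 = 0.0571.
Selectivity toward S falls as C_R falls — high-concentration operation is favoured.

0.0571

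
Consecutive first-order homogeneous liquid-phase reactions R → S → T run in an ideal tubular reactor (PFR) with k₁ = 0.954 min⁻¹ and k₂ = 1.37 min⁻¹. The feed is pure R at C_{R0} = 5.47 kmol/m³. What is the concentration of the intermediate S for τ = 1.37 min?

1.47 kmol/m³

For first-order series with pure R initially, C_S(τ) = k₁C_{R0}/(k₂−k₁)·(e^(−k₁τ) − e^(−k₂τ)).
e^(−k₁τ) = e^(−0.954×1.37) = e^(−1.307) = 0.2706; e^(−k₂τ) = e^(−1.877) = 0.1531.
C_S = 0.954×5.47/(1.37−0.954) × (0.2706−0.1531) = 12.54×0.1176 = 1.475 kmol/m³.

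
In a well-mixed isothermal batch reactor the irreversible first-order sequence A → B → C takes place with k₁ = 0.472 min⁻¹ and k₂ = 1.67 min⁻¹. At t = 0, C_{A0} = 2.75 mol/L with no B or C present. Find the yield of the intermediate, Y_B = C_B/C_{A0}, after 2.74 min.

0.104

The intermediate concentration in a first-order A→B→C sequence is C_B = k₁C_{A0}(e^(−k₁t) − e^(−k₂t))/(k₂−k₁).
e^(−k₁t) = e^(−0.472×2.74) = e^(−1.293) = 0.2744; e^(−k₂t) = e^(−4.576) = 0.01030.
C_B = 0.472×2.75/(1.67−0.472) × (0.2744−0.01030) = 1.083×0.2641 = 0.2861 mol/L.
Y_B = C_B/C_{A0} = 0.2861/2.75 = 0.104.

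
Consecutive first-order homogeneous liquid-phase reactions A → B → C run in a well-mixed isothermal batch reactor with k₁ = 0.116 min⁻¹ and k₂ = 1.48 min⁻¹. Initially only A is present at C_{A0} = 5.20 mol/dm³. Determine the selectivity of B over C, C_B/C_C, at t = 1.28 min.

The intermediate concentration in a first-order A→B→C sequence is C_B = k₁C_{A0}(e^(−k₁t) − e^(−k₂t))/(k₂−k₁).
e^(−k₁t) = e^(−0.116×1.28) = e^(−0.1485) = 0.8620; e^(−k₂t) = e^(−1.894) = 0.1504.
C_B = 0.116×5.20/(1.48−0.116) × (0.8620−0.1504) = 0.4422×0.7116 = 0.3147 mol/dm³.
C_A = C_{A0}e^(−k₁t) = 4.482 mol/dm³, so C_C = C_{A0}−C_A−C_B = 0.4028 mol/dm³; C_B/C_C = 0.781.

0.781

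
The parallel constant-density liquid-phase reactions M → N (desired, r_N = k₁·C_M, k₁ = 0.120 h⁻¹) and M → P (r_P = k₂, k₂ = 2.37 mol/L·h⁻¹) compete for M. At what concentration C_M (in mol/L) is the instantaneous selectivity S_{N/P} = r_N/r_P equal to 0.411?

S_{N/P} = (k₁/k₂)·C_M ⇒ C_M = S·k₂/k₁.
= 0.411×2.37/0.120 = 8.12 mol/L.

8.12 mol/L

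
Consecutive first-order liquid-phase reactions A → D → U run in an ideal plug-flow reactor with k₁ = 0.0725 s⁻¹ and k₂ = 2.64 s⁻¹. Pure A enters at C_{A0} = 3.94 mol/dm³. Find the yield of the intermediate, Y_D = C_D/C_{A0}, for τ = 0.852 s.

0.0236

Solving the coupled first-order balances gives C_D(τ) = [k₁/(k₂−k₁)]·C_{A0}·(e^(−k₁τ) − e^(−k₂τ)).
e^(−k₁τ) = e^(−0.0725×0.852) = e^(−0.06177) = 0.9401; e^(−k₂τ) = e^(−2.249) = 0.1055.
C_D = 0.0725×3.94/(2.64−0.0725) × (0.9401−0.1055) = 0.1113×0.8346 = 0.09286 mol/dm³.
Y_D = C_D/C_{A0} = 0.09286/3.94 = 0.0236.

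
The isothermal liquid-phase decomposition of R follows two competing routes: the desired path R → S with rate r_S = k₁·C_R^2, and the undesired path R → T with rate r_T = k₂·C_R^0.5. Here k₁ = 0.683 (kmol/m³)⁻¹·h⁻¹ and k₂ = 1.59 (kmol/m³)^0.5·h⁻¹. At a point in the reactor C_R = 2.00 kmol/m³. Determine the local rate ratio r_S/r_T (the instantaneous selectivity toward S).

1.21

S_{S/T} = r_S/r_T = (k₁·C_R^2)/(k₂·C_R^0.5) = (k₁/k₂)·C_R^1.5.
= (0.683×2.000^2) / (1.59×2.000^0.5) = 2.732/2.249 = 1.21.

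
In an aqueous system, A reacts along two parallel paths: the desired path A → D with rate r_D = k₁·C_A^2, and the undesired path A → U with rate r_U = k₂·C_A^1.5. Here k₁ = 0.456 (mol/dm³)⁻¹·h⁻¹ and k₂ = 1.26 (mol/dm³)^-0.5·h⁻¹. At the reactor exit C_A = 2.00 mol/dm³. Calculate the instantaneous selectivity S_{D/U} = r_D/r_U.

S_{D/U} = r_D/r_U = (k₁·C_A^2)/(k₂·C_A^1.5) = (k₁/k₂)·C_A^0.5.
= (0.456×2.000^2) / (1.26×2.000^1.5) = 1.824/3.564 = 0.512.
Since the desired path is higher order in A, keeping C_A high (PFR or concentrated feed) favours D.

0.512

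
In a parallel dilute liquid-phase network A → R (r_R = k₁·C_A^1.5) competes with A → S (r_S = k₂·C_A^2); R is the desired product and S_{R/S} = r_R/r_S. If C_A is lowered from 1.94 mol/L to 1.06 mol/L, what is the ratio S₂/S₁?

1.35

S_{R/S} = (k₁/k₂)·C_A^-0.5, so S₂/S₁ = (C_{A,2}/C_{A,1})^-0.5.
= (1.06/1.94)^(-0.5) = (0.5464)^(-0.5) = 1.35.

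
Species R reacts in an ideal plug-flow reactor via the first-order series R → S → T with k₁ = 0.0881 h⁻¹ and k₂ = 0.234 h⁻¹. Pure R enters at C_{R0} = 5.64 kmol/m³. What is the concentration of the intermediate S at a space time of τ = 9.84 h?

1.09 kmol/m³

For first-order series with pure R initially, C_S(τ) = k₁C_{R0}/(k₂−k₁)·(e^(−k₁τ) − e^(−k₂τ)).
e^(−k₁τ) = e^(−0.0881×9.84) = e^(−0.8669) = 0.4203; e^(−k₂τ) = e^(−2.303) = 0.1000.
C_S = 0.0881×5.64/(0.234−0.0881) × (0.4203−0.1000) = 3.406×0.3202 = 1.091 kmol/m³.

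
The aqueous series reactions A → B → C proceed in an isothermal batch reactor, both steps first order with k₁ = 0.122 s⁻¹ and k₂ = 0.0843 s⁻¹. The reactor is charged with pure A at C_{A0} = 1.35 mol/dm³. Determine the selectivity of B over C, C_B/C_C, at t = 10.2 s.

1.59

Solving the coupled first-order balances gives C_B(t) = [k₁/(k₂−k₁)]·C_{A0}·(e^(−k₁t) − e^(−k₂t)).
e^(−k₁t) = e^(−0.122×10.2) = e^(−1.244) = 0.2881; e^(−k₂t) = e^(−0.8599) = 0.4232.
C_B = 0.122×1.35/(0.0843−0.122) × (0.2881−0.4232) = (-4.369)×(-0.1351) = 0.5902 mol/dm³.
C_A = C_{A0}e^(−k₁t) = 0.3890 mol/dm³, so C_C = C_{A0}−C_A−C_B = 0.3708 mol/dm³; C_B/C_C = 1.59.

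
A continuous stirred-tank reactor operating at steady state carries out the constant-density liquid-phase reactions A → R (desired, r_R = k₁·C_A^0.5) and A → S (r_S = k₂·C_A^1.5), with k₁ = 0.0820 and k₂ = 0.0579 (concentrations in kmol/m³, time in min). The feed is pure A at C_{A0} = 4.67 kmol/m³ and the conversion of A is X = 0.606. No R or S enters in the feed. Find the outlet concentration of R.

Exit C_A = C_{A0}(1−X) = 4.67×0.394 = 1.840 kmol/m³.
A CSTR operates uniformly at the exit composition, giving r_R = 0.1112 and r_S = 0.1445 (each k·C_A^n at C_A = 1.840).
Fraction of consumed A going to R: r_R/(r_R+r_S) = 0.4349.
C_R = 0.4349·C_{A0}·X = 0.4349×4.67×0.606 = 1.23 kmol/m³.

1.23 kmol/m³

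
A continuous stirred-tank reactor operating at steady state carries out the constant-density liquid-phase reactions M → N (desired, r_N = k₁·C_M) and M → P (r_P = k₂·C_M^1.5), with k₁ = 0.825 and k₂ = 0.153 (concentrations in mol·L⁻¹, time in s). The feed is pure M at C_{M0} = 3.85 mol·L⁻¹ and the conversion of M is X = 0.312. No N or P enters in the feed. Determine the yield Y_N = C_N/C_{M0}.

Exit C_M = C_{M0}(1−X) = 3.85×0.688 = 2.649 mol·L⁻¹.
Rates in a CSTR are evaluated at the outlet concentration: r_N = 0.825×2.649 = 2.185, r_P = 0.153×2.649^1.5 = 0.6596.
Fraction of consumed M going to N: r_N/(r_N+r_P) = 0.7681.
C_N = 0.7681·C_{M0}·X = 0.7681×3.85×0.312 = 0.923 mol·L⁻¹; Y_N = C_N/C_{M0} = 0.240.

0.240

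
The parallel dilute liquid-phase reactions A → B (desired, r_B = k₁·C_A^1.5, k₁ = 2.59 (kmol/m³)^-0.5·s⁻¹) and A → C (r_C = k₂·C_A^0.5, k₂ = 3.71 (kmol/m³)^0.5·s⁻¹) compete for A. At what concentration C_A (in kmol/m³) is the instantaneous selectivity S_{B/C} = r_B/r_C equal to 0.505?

S_{B/C} = (k₁/k₂)·C_A ⇒ C_A = S·k₂/k₁.
= 0.505×3.71/2.59 = 0.723 kmol/m³.

0.723 kmol/m³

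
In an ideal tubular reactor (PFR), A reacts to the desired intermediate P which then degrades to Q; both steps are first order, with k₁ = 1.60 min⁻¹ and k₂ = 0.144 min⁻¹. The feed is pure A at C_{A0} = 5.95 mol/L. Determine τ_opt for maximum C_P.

1.65 min

The intermediate peaks when r₁ = r₂, i.e. k₁e^(−k₁τ) = k₂e^(−k₂τ), giving τ_opt = ln(k₂/k₁)/(k₂−k₁).
= ln(0.144/1.60)/(0.144−1.60) = ln(0.09000)/-1.456 = -2.408/-1.456 = 1.65 min.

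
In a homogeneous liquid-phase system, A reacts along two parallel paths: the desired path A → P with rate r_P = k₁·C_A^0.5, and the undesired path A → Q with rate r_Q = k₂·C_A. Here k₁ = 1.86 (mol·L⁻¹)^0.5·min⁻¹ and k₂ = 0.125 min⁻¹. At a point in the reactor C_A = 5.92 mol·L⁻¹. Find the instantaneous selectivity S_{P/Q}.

6.12

S_{P/Q} = r_P/r_Q = (k₁·C_A^0.5)/(k₂·C_A) = (k₁/k₂)·C_A^-0.5.
= (1.86×5.920^0.5) / (0.125×5.920) = 4.526/0.7400 = 6.12.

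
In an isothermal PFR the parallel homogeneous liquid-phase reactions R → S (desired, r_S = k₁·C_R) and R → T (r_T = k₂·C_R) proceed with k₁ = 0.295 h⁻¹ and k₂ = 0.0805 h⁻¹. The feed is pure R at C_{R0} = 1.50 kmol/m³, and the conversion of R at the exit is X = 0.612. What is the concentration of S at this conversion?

C_R = C_{R0}(1−X) = 0.5820 kmol/m³.
Both paths are first order in R, so the instantaneous fraction to S is constant: dC_S/d(−C_R) = k₁/(k₁+k₂) = 0.7856.
C_S = 0.7856·(C_{R0}−C_R) = 0.7856×0.9180 = 0.721 kmol/m³.

0.721 kmol/m³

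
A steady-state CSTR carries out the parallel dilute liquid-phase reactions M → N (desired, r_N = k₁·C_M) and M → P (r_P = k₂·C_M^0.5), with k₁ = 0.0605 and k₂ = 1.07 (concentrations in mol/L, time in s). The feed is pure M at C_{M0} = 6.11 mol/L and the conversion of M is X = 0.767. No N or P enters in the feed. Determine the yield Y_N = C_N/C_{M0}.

Exit C_M = C_{M0}(1−X) = 6.11×0.233 = 1.424 mol/L.
A CSTR operates uniformly at the exit composition, giving r_N = 0.08613 and r_P = 1.277 (each k·C_M^n at C_M = 1.424).
Fraction of consumed M going to N: r_N/(r_N+r_P) = 0.06320.
C_N = 0.06320·C_{M0}·X = 0.06320×6.11×0.767 = 0.296 mol/L; Y_N = C_N/C_{M0} = 0.0485.

0.0485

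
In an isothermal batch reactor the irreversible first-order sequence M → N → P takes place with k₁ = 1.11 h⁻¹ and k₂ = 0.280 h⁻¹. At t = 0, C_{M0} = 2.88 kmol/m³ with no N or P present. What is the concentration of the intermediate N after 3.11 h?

For first-order series with pure M initially, C_N(t) = k₁C_{M0}/(k₂−k₁)·(e^(−k₁t) − e^(−k₂t)).
e^(−k₁t) = e^(−1.11×3.11) = e^(−3.452) = 0.03168; e^(−k₂t) = e^(−0.8708) = 0.4186.
C_N = 1.11×2.88/(0.280−1.11) × (0.03168−0.4186) = (-3.852)×(-0.3869) = 1.490 kmol/m³.

1.49 kmol/m³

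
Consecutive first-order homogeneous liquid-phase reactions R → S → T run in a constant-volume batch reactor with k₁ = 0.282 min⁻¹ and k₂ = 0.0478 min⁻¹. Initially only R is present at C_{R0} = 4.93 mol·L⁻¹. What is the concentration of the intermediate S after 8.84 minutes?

Solving the coupled first-order balances gives C_S(t) = [k₁/(k₂−k₁)]·C_{R0}·(e^(−k₁t) − e^(−k₂t)).
e^(−k₁t) = e^(−0.282×8.84) = e^(−2.493) = 0.08267; e^(−k₂t) = e^(−0.4226) = 0.6554.
C_S = 0.282×4.93/(0.0478−0.282) × (0.08267−0.6554) = (-5.936)×(-0.5727) = 3.400 mol·L⁻¹.

3.40 mol·L⁻¹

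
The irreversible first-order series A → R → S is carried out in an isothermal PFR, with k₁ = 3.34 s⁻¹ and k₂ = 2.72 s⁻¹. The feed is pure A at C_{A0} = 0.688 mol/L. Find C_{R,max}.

At the optimum, C_{R,max}/C_{A0} = (k₁/k₂)^[k₂/(k₂−k₁)].
= (3.34/2.72)^(2.72/(2.72−3.34)) = (1.228)^(-4.387) = 0.4062.
C_{R,max} = 0.4062×0.688 = 0.279 mol/L.

0.279 mol/L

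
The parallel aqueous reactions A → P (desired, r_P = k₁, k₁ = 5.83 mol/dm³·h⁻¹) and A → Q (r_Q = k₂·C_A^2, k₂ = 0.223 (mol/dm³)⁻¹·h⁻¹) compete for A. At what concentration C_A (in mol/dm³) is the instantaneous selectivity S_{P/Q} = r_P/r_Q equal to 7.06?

S_{P/Q} = (k₁/k₂)·C_A^-2 ⇒ C_A = (S·k₂/k₁)^(-0.5).
= (7.06×0.223/5.83)^(-0.5) = (0.2700)^(-0.5) = 1.92 mol/dm³.

1.92 mol/dm³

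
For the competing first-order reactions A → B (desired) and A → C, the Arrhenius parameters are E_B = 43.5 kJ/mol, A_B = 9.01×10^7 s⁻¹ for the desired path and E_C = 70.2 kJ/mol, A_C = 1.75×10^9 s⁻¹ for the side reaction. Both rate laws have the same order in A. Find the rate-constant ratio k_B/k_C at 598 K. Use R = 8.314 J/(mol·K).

11.1

With equal orders, S_{B/C} = k_B/k_C = (A_B/A_C)·exp[(E_C−E_B)/(RT)].
(E_C−E_B)/(RT) = (70.2−43.5)×10³/(8.314×598) = 26700/4972 = 5.370.
k_B/k_C = (9.01×10^7/1.75×10^9)·exp(5.370) = 0.05149 × 214.9 = 11.1.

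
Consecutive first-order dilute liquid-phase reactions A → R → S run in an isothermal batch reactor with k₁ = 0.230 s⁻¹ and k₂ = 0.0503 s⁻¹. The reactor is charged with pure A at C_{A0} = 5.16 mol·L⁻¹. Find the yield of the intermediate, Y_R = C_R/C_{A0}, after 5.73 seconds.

The intermediate concentration in a first-order A→B→C sequence is C_R = k₁C_{A0}(e^(−k₁t) − e^(−k₂t))/(k₂−k₁).
e^(−k₁t) = e^(−0.230×5.73) = e^(−1.318) = 0.2677; e^(−k₂t) = e^(−0.2882) = 0.7496.
C_R = 0.230×5.16/(0.0503−0.230) × (0.2677−0.7496) = (-6.604)×(-0.4819) = 3.183 mol·L⁻¹.
Y_R = C_R/C_{A0} = 3.183/5.16 = 0.617.

0.617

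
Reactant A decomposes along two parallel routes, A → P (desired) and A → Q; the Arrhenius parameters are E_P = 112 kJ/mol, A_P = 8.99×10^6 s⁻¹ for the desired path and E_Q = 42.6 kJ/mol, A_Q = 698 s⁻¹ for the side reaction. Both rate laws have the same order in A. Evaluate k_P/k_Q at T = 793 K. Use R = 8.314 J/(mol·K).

0.345

Since both paths have the same order in A, the concentration cancels and S_{P/Q} = k_P/k_Q = (A_P/A_Q)·exp[(E_Q−E_P)/(RT)].
(E_Q−E_P)/(RT) = (42.6−112)×10³/(8.314×793) = -69400/6593 = -10.53.
k_P/k_Q = (8.99×10^6/698)·exp(-10.53) = 12880 × 2.682×10^-5 = 0.345.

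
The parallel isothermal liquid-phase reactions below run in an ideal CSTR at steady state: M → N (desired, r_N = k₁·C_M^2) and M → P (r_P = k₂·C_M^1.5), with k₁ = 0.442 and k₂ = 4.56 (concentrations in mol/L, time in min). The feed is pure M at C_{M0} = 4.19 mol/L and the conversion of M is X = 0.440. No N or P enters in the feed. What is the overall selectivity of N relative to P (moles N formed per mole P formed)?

Exit C_M = C_{M0}(1−X) = 4.19×0.560 = 2.346 mol/L.
In a CSTR the entire volume is at exit conditions, so r_N = 0.442×2.346^2 = 2.433 and r_P = 4.56×2.346^1.5 = 16.39.
Overall selectivity = C_N/C_P = r_Nτ/(r_Pτ) = r_N/r_P = 0.148.

0.148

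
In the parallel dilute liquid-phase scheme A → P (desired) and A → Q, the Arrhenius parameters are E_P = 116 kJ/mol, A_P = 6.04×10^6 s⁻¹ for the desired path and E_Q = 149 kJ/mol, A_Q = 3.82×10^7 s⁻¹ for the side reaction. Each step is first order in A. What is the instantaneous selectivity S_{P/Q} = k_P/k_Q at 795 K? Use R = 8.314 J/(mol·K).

k_P/k_Q = (A_P/A_Q)·exp[−(E_P−E_Q)/(RT)] = (A_P/A_Q)·exp[(E_Q−E_P)/(RT)].
(E_Q−E_P)/(RT) = (149−116)×10³/(8.314×795) = 33000/6610 = 4.993.
k_P/k_Q = (6.04×10^6/3.82×10^7)·exp(4.993) = 0.1581 × 147.3 = 23.3.
Since E_P < E_Q, lowering the temperature improves selectivity toward P.

23.3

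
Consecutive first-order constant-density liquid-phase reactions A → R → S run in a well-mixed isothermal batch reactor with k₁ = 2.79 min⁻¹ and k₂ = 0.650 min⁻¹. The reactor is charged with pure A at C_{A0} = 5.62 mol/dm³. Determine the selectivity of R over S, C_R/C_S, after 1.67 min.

0.761

The intermediate concentration in a first-order A→B→C sequence is C_R = k₁C_{A0}(e^(−k₁t) − e^(−k₂t))/(k₂−k₁).
e^(−k₁t) = e^(−2.79×1.67) = e^(−4.659) = 0.009473; e^(−k₂t) = e^(−1.085) = 0.3377.
C_R = 2.79×5.62/(0.650−2.79) × (0.009473−0.3377) = (-7.327)×(-0.3283) = 2.405 mol/dm³.
C_A = C_{A0}e^(−k₁t) = 0.05324 mol/dm³, so C_S = C_{A0}−C_A−C_R = 3.162 mol/dm³; C_R/C_S = 0.761.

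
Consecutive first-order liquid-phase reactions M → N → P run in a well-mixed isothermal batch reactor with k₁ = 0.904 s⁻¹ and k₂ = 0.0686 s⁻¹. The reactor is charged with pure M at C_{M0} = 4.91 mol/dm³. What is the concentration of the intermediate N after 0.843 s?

2.53 mol/dm³

For first-order series with pure M initially, C_N(t) = k₁C_{M0}/(k₂−k₁)·(e^(−k₁t) − e^(−k₂t)).
e^(−k₁t) = e^(−0.904×0.843) = e^(−0.7621) = 0.4667; e^(−k₂t) = e^(−0.05783) = 0.9438.
C_N = 0.904×4.91/(0.0686−0.904) × (0.4667−0.9438) = (-5.313)×(-0.4771) = 2.535 mol/dm³.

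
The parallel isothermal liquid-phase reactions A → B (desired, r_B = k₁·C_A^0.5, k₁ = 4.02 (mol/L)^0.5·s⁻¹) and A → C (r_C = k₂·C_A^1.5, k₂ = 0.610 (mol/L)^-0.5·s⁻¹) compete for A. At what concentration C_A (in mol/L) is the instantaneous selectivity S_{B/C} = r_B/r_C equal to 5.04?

S_{B/C} = (k₁/k₂)·C_A⁻¹ ⇒ C_A = (S·k₂/k₁)^(-1).
= (5.04×0.610/4.02)^(-1) = (0.7648)^(-1) = 1.31 mol/L.

1.31 mol/L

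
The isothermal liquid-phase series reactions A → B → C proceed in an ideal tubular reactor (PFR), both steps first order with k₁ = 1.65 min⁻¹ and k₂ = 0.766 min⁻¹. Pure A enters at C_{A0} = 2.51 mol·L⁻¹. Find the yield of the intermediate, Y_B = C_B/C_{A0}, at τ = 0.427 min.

The intermediate concentration in a first-order A→B→C sequence is C_B = k₁C_{A0}(e^(−k₁τ) − e^(−k₂τ))/(k₂−k₁).
e^(−k₁τ) = e^(−1.65×0.427) = e^(−0.7045) = 0.4943; e^(−k₂τ) = e^(−0.3271) = 0.7210.
C_B = 1.65×2.51/(0.766−1.65) × (0.4943−0.7210) = (-4.685)×(-0.2267) = 1.062 mol·L⁻¹.
Y_B = C_B/C_{A0} = 1.062/2.51 = 0.423.

0.423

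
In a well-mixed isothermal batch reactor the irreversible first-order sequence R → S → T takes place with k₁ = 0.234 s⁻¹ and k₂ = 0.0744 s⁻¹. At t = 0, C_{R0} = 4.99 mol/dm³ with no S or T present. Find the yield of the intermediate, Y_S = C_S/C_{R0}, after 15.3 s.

0.429

For first-order series with pure R initially, C_S(t) = k₁C_{R0}/(k₂−k₁)·(e^(−k₁t) − e^(−k₂t)).
e^(−k₁t) = e^(−0.234×15.3) = e^(−3.580) = 0.02787; e^(−k₂t) = e^(−1.138) = 0.3204.
C_S = 0.234×4.99/(0.0744−0.234) × (0.02787−0.3204) = (-7.316)×(-0.2925) = 2.140 mol/dm³.
Y_S = C_S/C_{R0} = 2.140/4.99 = 0.429.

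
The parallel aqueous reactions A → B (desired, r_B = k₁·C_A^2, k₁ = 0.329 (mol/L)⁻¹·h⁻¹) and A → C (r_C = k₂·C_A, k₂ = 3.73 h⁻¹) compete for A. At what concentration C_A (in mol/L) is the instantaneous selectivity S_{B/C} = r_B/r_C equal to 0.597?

6.77 mol/L

S_{B/C} = (k₁/k₂)·C_A ⇒ C_A = S·k₂/k₁.
= 0.597×3.73/0.329 = 6.77 mol/L.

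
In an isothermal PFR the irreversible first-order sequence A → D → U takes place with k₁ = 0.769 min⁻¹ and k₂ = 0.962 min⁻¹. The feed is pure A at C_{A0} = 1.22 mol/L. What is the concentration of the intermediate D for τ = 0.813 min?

0.378 mol/L

The intermediate concentration in a first-order A→B→C sequence is C_D = k₁C_{A0}(e^(−k₁τ) − e^(−k₂τ))/(k₂−k₁).
e^(−k₁τ) = e^(−0.769×0.813) = e^(−0.6252) = 0.5352; e^(−k₂τ) = e^(−0.7821) = 0.4574.
C_D = 0.769×1.22/(0.962−0.769) × (0.5352−0.4574) = 4.861×0.07771 = 0.3778 mol/L.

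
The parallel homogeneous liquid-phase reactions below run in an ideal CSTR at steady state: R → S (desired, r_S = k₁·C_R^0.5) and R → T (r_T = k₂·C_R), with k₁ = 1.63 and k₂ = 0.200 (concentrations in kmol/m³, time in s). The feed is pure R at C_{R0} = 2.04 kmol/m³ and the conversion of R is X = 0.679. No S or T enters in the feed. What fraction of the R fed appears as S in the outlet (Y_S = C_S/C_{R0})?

0.618

Exit C_R = C_{R0}(1−X) = 2.04×0.321 = 0.6548 kmol/m³.
A CSTR operates uniformly at the exit composition, giving r_S = 1.319 and r_T = 0.1310 (each k·C_R^n at C_R = 0.6548).
Fraction of consumed R going to S: r_S/(r_S+r_T) = 0.9097.
C_S = 0.9097·C_{R0}·X = 0.9097×2.04×0.679 = 1.26 kmol/m³; Y_S = C_S/C_{R0} = 0.618.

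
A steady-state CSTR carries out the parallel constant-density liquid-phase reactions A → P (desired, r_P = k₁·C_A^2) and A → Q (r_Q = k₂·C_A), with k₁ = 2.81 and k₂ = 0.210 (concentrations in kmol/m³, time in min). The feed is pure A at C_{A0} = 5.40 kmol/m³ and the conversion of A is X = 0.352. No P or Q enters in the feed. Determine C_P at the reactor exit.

Exit C_A = C_{A0}(1−X) = 5.40×0.648 = 3.499 kmol/m³.
Rates in a CSTR are evaluated at the outlet concentration: r_P = 2.81×3.499^2 = 34.41, r_Q = 0.210×3.499 = 0.7348.
Fraction of consumed A going to P: r_P/(r_P+r_Q) = 0.9791.
C_P = 0.9791·C_{A0}·X = 0.9791×5.40×0.352 = 1.86 kmol/m³.

1.86 kmol/m³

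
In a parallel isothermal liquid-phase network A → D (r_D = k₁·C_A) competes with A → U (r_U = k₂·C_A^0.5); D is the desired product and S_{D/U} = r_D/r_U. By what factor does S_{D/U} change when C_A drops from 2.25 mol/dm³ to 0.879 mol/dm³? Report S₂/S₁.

S_{D/U} = (k₁/k₂)·C_A^0.5, so S₂/S₁ = (C_{A,2}/C_{A,1})^0.5.
= (0.879/2.25)^0.5 = (0.3907)^0.5 = 0.625.
Selectivity toward D falls as C_A falls — high-concentration operation is favoured.

0.625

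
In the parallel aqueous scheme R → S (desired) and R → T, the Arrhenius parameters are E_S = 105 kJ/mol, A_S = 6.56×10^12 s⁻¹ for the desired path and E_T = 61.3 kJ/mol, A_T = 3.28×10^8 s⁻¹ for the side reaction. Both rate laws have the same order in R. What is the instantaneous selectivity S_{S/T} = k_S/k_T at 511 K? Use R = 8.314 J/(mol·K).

k_S/k_T = (A_S/A_T)·exp[−(E_S−E_T)/(RT)] = (A_S/A_T)·exp[(E_T−E_S)/(RT)].
(E_T−E_S)/(RT) = (61.3−105)×10³/(8.314×511) = -43700/4248 = -10.29.
k_S/k_T = (6.56×10^12/3.28×10^8)·exp(-10.29) = 20000 × 3.410×10^-5 = 0.682.
Since E_S > E_T, raising the temperature improves selectivity toward S.

0.682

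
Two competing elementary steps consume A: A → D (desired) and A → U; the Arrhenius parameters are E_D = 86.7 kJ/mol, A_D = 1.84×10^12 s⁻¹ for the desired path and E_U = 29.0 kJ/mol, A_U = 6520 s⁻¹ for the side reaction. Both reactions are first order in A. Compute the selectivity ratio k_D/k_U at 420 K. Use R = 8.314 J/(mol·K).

18.8

Since both paths have the same order in A, the concentration cancels and S_{D/U} = k_D/k_U = (A_D/A_U)·exp[(E_U−E_D)/(RT)].
(E_U−E_D)/(RT) = (29.0−86.7)×10³/(8.314×420) = -57700/3492 = -16.52.
k_D/k_U = (1.84×10^12/6520)·exp(-16.52) = 2.822×10^8 × 6.663×10^-8 = 18.8.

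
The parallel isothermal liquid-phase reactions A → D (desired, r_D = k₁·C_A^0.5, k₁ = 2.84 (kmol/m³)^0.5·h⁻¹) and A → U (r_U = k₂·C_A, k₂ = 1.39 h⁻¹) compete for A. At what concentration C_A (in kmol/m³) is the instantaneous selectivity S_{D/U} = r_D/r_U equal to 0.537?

14.5 kmol/m³

S_{D/U} = (k₁/k₂)·C_A^-0.5 ⇒ C_A = (S·k₂/k₁)^(-2).
= (0.537×1.39/2.84)^(-2) = (0.2628)^(-2) = 14.5 kmol/m³.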